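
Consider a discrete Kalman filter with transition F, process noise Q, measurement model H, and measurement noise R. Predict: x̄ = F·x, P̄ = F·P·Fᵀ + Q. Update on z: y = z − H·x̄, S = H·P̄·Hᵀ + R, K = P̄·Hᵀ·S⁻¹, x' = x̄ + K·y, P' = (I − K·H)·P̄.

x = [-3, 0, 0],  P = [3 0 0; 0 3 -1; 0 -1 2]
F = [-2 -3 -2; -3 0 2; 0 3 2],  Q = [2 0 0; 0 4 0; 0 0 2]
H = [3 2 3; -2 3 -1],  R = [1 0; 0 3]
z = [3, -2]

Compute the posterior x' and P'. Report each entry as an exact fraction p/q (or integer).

x' = [114805/62783, 15278/62783, -61015/62783]
P' = [947690/62783 244401/62783 -1104688/62783; 244401/62783 77036/62783 -292179/62783; -1104688/62783 -292179/62783 1298102/62783]

x̄ = F·x = [6, 9, 0]
P̄ = F·P·Fᵀ + Q = [37 16 -23; 16 39 2; -23 2 25]
y = z − H·x̄ = [-33, -17]
S = H·P̄·Hᵀ + R = [517 238; 238 231]
K = P̄·Hᵀ·S⁻¹ = [2544/8969 -19163/62783; 1534/8969 11495/62783; -588/8969 11579/62783]
x' = x̄ + K·y = [114805/62783, 15278/62783, -61015/62783]
P' = (I − K·H)·P̄ = [947690/62783 244401/62783 -1104688/62783; 244401/62783 77036/62783 -292179/62783; -1104688/62783 -292179/62783 1298102/62783]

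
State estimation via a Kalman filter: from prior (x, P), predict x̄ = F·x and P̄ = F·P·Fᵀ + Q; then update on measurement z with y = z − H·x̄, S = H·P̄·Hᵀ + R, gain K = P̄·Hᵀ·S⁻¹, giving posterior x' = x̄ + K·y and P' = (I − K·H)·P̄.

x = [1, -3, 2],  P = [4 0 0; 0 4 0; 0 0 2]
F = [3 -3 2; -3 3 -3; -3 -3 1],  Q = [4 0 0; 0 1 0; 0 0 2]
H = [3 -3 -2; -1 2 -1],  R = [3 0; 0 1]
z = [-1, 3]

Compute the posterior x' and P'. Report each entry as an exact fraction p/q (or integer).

x' = [-495448/481841, 236271/963682, -671573/481841]
P' = [1112468/481841 755972/481841 471348/481841; 755972/481841 1162329/963682 320193/481841; 471348/481841 320193/481841 405042/481841]

x̄ = F·x = [16, -18, 8]
P̄ = F·P·Fᵀ + Q = [84 -84 4; -84 91 -6; 4 -6 76]
y = z − H·x̄ = [-87, 63]
S = H·P̄·Hᵀ + R = [3274 -1400; -1400 893]
K = P̄·Hᵀ·S⁻¹ = [42264/481841 -71872/481841; -77309/963682 86164/481841; -118873/481841 -236004/481841]
x' = x̄ + K·y = [-495448/481841, 236271/963682, -671573/481841]
P' = (I − K·H)·P̄ = [1112468/481841 755972/481841 471348/481841; 755972/481841 1162329/963682 320193/481841; 471348/481841 320193/481841 405042/481841]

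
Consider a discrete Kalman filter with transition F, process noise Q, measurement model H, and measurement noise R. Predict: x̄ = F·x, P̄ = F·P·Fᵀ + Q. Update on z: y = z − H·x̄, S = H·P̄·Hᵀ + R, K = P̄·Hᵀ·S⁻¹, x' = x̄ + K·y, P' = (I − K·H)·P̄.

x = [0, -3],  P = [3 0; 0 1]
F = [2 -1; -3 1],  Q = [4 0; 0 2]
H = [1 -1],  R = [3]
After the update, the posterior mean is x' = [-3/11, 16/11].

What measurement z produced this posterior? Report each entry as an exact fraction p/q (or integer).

x̄ = F·x = [3, -3]
P̄ = F·P·Fᵀ + Q = [17 -19; -19 30]
S = H·P̄·Hᵀ + R = [88]
K = P̄·Hᵀ·S⁻¹ = [9/22; -49/88]
x' − x̄ = [-36/11, 49/11] = K·y
y = (KᵀK)⁻¹·Kᵀ·(x' − x̄) = [-8]
z = y + H·x̄ = [-8] + [6] = [-2]

z = [-2]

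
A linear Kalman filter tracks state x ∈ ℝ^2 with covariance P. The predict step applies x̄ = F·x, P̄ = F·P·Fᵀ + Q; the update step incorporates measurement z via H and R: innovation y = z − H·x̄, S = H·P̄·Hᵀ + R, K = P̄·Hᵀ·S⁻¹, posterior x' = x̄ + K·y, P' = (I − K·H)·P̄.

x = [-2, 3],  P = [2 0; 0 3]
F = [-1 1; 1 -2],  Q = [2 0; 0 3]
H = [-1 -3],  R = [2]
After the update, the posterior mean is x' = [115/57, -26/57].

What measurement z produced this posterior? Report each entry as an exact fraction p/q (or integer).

z = [-1]

x̄ = F·x = [5, -8]
P̄ = F·P·Fᵀ + Q = [7 -8; -8 17]
S = H·P̄·Hᵀ + R = [114]
K = P̄·Hᵀ·S⁻¹ = [17/114; -43/114]
x' − x̄ = [-170/57, 430/57] = K·y
y = (KᵀK)⁻¹·Kᵀ·(x' − x̄) = [-20]
z = y + H·x̄ = [-20] + [19] = [-1]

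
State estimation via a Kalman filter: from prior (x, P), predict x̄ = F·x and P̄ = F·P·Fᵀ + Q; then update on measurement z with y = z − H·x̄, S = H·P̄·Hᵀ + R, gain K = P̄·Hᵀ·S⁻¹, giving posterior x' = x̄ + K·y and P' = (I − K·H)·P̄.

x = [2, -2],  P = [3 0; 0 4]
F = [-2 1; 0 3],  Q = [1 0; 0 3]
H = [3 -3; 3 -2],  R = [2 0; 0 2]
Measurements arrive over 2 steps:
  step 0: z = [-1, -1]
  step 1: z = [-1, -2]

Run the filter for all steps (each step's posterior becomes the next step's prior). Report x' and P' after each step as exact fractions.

step 0: x̄ = F·x = [-6, -6]
step 0: P̄ = F·P·Fᵀ + Q = [17 12; 12 39]
step 0: y = z − H·x̄ = [-1, 5]
step 0: S = H·P̄·Hᵀ + R = [290 207; 207 167]
step 0: K = P̄·Hᵀ·S⁻¹ = [-3084/5581 4725/5581; -4833/5581 4587/5581]
step 0: x' = x̄ + K·y = [-6777/5581, -5718/5581]
step 0: P' = (I − K·H)·P̄ = [13562/5581 15618/5581; 15618/5581 18840/5581]
step 1: x̄ = F·x = [7836/5581, -17154/5581]
step 1: P̄ = F·P·Fᵀ + Q = [16197/5581 -37188/5581; -37188/5581 186303/5581]
step 1: y = z − H·x̄ = [-80551/5581, -68978/5581]
step 1: S = H·P̄·Hᵀ + R = [2503046/5581 1821411/5581; 1821411/5581 1348403/5581]
step 1: K = P̄·Hᵀ·S⁻¹ = [-1437012/10316557 2881917/10316557; -3976929/10316557 1667643/10316557]
step 1: x' = x̄ + K·y = [-393402/10316557, 5078787/10316557]
step 1: P' = (I − K·H)·P̄ = [7679850/10316557 8637858/10316557; 8637858/10316557 11289144/10316557]

step 0: x' = [-6777/5581, -5718/5581], P' = [13562/5581 15618/5581; 15618/5581 18840/5581]
step 1: x' = [-393402/10316557, 5078787/10316557], P' = [7679850/10316557 8637858/10316557; 8637858/10316557 11289144/10316557]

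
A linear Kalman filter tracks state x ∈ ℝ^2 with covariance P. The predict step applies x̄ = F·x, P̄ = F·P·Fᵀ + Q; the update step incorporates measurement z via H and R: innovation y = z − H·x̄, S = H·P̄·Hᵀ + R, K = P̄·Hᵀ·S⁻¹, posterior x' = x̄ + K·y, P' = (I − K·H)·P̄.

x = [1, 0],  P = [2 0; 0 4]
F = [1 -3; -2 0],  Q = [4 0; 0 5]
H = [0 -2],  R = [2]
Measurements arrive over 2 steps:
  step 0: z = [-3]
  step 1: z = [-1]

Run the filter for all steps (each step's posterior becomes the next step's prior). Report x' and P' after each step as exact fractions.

step 0: x' = [-1/27, 37/27], P' = [1102/27 -4/27; -4/27 13/27]
step 1: x' = [-39700/9113, 4545/9113], P' = [88285/9113 -2228/9113; -2228/9113 4543/9113]

step 0: x̄ = F·x = [1, -2]
step 0: P̄ = F·P·Fᵀ + Q = [42 -4; -4 13]
step 0: y = z − H·x̄ = [-7]
step 0: S = H·P̄·Hᵀ + R = [54]
step 0: K = P̄·Hᵀ·S⁻¹ = [4/27; -13/27]
step 0: x' = x̄ + K·y = [-1/27, 37/27]
step 0: P' = (I − K·H)·P̄ = [1102/27 -4/27; -4/27 13/27]
step 1: x̄ = F·x = [-112/27, 2/27]
step 1: P̄ = F·P·Fᵀ + Q = [1351/27 -2228/27; -2228/27 4543/27]
step 1: y = z − H·x̄ = [-23/27]
step 1: S = H·P̄·Hᵀ + R = [18226/27]
step 1: K = P̄·Hᵀ·S⁻¹ = [2228/9113; -4543/9113]
step 1: x' = x̄ + K·y = [-39700/9113, 4545/9113]
step 1: P' = (I − K·H)·P̄ = [88285/9113 -2228/9113; -2228/9113 4543/9113]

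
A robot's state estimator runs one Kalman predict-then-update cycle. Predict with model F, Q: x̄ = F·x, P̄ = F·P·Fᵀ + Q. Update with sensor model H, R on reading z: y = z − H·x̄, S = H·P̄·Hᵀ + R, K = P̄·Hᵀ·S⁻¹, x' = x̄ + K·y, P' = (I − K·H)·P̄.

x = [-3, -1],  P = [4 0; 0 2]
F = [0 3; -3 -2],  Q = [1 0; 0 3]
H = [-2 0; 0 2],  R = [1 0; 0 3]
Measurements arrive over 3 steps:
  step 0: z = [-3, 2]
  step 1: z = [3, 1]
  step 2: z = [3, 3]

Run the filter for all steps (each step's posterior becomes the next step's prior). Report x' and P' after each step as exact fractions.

step 0: x̄ = F·x = [-3, 11]
step 0: P̄ = F·P·Fᵀ + Q = [19 -12; -12 47]
step 0: y = z − H·x̄ = [-9, -20]
step 0: S = H·P̄·Hᵀ + R = [77 48; 48 191]
step 0: K = P̄·Hᵀ·S⁻¹ = [-6106/12403 -24/12403; 72/12403 6086/12403]
step 0: x' = x̄ + K·y = [18225/12403, 14065/12403]
step 0: P' = (I − K·H)·P̄ = [3053/12403 -36/12403; -36/12403 9129/12403]
step 1: x̄ = F·x = [42195/12403, -82805/12403]
step 1: P̄ = F·P·Fᵀ + Q = [94564/12403 -54450/12403; -54450/12403 100770/12403]
step 1: y = z − H·x̄ = [121599/12403, 178013/12403]
step 1: S = H·P̄·Hᵀ + R = [390659/12403 217800/12403; 217800/12403 440289/12403]
step 1: K = P̄·Hᵀ·S⁻¹ = [-177832/371971 -12100/1115913; 12100/371971 1478540/3347739]
step 1: x' = x̄ + K·y = [-1607723/1115913, -61925/3347739]
step 1: P' = (I − K·H)·P̄ = [88916/371971 -6050/371971; -6050/371971 739270/1115913]
step 2: x̄ = F·x = [-61925/1115913, 14593357/3347739]
step 2: P̄ = F·P·Fᵀ + Q = [2589781/371971 -1424090/371971; -1424090/371971 8487751/1115913]
step 2: y = z − H·x̄ = [3223889/1115913, -19143497/3347739]
step 2: S = H·P̄·Hᵀ + R = [10731095/371971 5696360/371971; 5696360/371971 37298743/1115913]
step 2: K = P̄·Hᵀ·S⁻¹ = [-388520546/814339835 -1708908/162867967; 5126724/162867967 71775998/162867967]
step 2: x' = x̄ + K·y = [-1118770893/814339835, 314340739/162867967]
step 2: P' = (I − K·H)·P̄ = [194260273/814339835 -2563362/162867967; -2563362/162867967 107663997/162867967]

step 0: x' = [18225/12403, 14065/12403], P' = [3053/12403 -36/12403; -36/12403 9129/12403]
step 1: x' = [-1607723/1115913, -61925/3347739], P' = [88916/371971 -6050/371971; -6050/371971 739270/1115913]
step 2: x' = [-1118770893/814339835, 314340739/162867967], P' = [194260273/814339835 -2563362/162867967; -2563362/162867967 107663997/162867967]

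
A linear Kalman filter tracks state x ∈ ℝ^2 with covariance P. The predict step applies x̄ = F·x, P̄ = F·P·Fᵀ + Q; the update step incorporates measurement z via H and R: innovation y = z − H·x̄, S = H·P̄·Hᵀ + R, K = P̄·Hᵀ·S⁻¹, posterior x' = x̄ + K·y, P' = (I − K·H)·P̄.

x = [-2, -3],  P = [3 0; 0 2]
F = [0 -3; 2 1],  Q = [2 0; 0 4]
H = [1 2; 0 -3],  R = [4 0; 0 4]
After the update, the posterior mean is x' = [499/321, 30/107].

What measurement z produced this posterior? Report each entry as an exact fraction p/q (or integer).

x̄ = F·x = [9, -7]
P̄ = F·P·Fᵀ + Q = [20 -6; -6 18]
S = H·P̄·Hᵀ + R = [72 -90; -90 166]
K = P̄·Hᵀ·S⁻¹ = [737/963 56/107; 10/321 -33/107]
x' − x̄ = [-2390/321, 779/107] = K·y
y = (KᵀK)⁻¹·Kᵀ·(x' − x̄) = [6, -23]
z = y + H·x̄ = [6, -23] + [-5, 21] = [1, -2]

z = [1, -2]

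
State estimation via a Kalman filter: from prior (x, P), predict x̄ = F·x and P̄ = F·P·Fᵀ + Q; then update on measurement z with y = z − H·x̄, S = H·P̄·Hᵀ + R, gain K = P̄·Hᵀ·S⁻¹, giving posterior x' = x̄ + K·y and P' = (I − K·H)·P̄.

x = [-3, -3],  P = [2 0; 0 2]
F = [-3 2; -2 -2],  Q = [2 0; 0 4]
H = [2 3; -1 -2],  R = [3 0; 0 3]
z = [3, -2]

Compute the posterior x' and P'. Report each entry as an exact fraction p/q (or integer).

x' = [-6453/1945, 1220/389]
P' = [21468/1945 -2604/389; -2604/389 1668/389]

x̄ = F·x = [3, 12]
P̄ = F·P·Fᵀ + Q = [28 4; 4 20]
y = z − H·x̄ = [-39, 25]
S = H·P̄·Hᵀ + R = [343 -204; -204 127]
K = P̄·Hᵀ·S⁻¹ = [1292/1945 1524/1945; -68/389 -244/389]
x' = x̄ + K·y = [-6453/1945, 1220/389]
P' = (I − K·H)·P̄ = [21468/1945 -2604/389; -2604/389 1668/389]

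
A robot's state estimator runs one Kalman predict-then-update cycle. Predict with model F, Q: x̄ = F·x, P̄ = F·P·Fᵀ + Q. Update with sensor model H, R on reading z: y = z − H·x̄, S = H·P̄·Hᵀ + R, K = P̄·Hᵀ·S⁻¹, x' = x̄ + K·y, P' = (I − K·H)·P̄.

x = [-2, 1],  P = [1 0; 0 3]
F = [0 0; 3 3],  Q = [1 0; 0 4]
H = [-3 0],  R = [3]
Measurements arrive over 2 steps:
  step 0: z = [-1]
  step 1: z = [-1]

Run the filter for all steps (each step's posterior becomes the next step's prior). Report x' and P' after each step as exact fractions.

step 0: x̄ = F·x = [0, -3]
step 0: P̄ = F·P·Fᵀ + Q = [1 0; 0 40]
step 0: y = z − H·x̄ = [-1]
step 0: S = H·P̄·Hᵀ + R = [12]
step 0: K = P̄·Hᵀ·S⁻¹ = [-1/4; 0]
step 0: x' = x̄ + K·y = [1/4, -3]
step 0: P' = (I − K·H)·P̄ = [1/4 0; 0 40]
step 1: x̄ = F·x = [0, -33/4]
step 1: P̄ = F·P·Fᵀ + Q = [1 0; 0 1465/4]
step 1: y = z − H·x̄ = [-1]
step 1: S = H·P̄·Hᵀ + R = [12]
step 1: K = P̄·Hᵀ·S⁻¹ = [-1/4; 0]
step 1: x' = x̄ + K·y = [1/4, -33/4]
step 1: P' = (I − K·H)·P̄ = [1/4 0; 0 1465/4]

step 0: x' = [1/4, -3], P' = [1/4 0; 0 40]
step 1: x' = [1/4, -33/4], P' = [1/4 0; 0 1465/4]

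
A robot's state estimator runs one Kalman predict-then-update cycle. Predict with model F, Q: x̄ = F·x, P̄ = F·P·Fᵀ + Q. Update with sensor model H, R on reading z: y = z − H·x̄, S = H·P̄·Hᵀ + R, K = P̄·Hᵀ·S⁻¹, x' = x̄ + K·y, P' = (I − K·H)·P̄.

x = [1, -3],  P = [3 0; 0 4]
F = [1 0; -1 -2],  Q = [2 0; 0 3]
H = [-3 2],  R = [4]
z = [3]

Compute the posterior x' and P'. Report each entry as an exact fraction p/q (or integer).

x̄ = F·x = [1, 5]
P̄ = F·P·Fᵀ + Q = [5 -3; -3 22]
y = z − H·x̄ = [-4]
S = H·P̄·Hᵀ + R = [173]
K = P̄·Hᵀ·S⁻¹ = [-21/173; 53/173]
x' = x̄ + K·y = [257/173, 653/173]
P' = (I − K·H)·P̄ = [424/173 594/173; 594/173 997/173]

x' = [257/173, 653/173]
P' = [424/173 594/173; 594/173 997/173]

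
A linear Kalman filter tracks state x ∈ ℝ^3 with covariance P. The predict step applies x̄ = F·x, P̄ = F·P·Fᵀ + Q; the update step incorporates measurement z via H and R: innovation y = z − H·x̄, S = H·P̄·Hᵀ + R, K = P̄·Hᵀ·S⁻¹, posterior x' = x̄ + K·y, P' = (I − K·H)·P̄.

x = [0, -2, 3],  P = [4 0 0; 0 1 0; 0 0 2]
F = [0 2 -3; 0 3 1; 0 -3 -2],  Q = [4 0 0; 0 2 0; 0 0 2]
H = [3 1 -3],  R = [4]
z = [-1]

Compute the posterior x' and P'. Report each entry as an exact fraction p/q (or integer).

x̄ = F·x = [-13, -3, 0]
P̄ = F·P·Fᵀ + Q = [26 0 6; 0 13 -13; 6 -13 19]
y = z − H·x̄ = [41]
S = H·P̄·Hᵀ + R = [392]
K = P̄·Hᵀ·S⁻¹ = [15/98; 13/98; -13/98]
x' = x̄ + K·y = [-659/98, 239/98, -533/98]
P' = (I − K·H)·P̄ = [824/49 -390/49 684/49; -390/49 299/49 -299/49; 684/49 -299/49 593/49]

x' = [-659/98, 239/98, -533/98]
P' = [824/49 -390/49 684/49; -390/49 299/49 -299/49; 684/49 -299/49 593/49]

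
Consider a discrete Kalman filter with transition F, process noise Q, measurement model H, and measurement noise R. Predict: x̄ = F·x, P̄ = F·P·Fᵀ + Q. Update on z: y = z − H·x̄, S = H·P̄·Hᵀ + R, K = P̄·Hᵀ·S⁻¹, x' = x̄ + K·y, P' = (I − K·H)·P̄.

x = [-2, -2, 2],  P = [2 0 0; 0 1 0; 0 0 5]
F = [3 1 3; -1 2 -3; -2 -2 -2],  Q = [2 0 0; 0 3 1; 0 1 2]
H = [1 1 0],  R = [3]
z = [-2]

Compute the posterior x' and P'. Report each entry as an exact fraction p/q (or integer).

x̄ = F·x = [-2, -8, 4]
P̄ = F·P·Fᵀ + Q = [66 -49 -44; -49 54 31; -44 31 34]
y = z − H·x̄ = [8]
S = H·P̄·Hᵀ + R = [25]
K = P̄·Hᵀ·S⁻¹ = [17/25; 1/5; -13/25]
x' = x̄ + K·y = [86/25, -32/5, -4/25]
P' = (I − K·H)·P̄ = [1361/25 -262/5 -879/25; -262/5 53 168/5; -879/25 168/5 681/25]

x' = [86/25, -32/5, -4/25]
P' = [1361/25 -262/5 -879/25; -262/5 53 168/5; -879/25 168/5 681/25]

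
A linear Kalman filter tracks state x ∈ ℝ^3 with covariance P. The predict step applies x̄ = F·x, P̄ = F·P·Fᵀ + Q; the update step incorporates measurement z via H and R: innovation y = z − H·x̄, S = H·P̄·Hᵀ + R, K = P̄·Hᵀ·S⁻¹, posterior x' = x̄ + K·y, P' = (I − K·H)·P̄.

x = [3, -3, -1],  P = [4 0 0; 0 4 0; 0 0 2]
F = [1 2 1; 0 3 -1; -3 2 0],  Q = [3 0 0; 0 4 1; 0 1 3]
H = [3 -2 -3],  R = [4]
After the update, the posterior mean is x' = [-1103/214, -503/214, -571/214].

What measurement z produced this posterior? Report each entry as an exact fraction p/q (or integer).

x̄ = F·x = [-4, -8, -15]
P̄ = F·P·Fᵀ + Q = [25 22 4; 22 42 25; 4 25 55]
S = H·P̄·Hᵀ + R = [856]
K = P̄·Hᵀ·S⁻¹ = [19/856; -93/856; -203/856]
x' − x̄ = [-247/214, 1209/214, 2639/214] = K·y
y = (KᵀK)⁻¹·Kᵀ·(x' − x̄) = [-52]
z = y + H·x̄ = [-52] + [49] = [-3]

z = [-3]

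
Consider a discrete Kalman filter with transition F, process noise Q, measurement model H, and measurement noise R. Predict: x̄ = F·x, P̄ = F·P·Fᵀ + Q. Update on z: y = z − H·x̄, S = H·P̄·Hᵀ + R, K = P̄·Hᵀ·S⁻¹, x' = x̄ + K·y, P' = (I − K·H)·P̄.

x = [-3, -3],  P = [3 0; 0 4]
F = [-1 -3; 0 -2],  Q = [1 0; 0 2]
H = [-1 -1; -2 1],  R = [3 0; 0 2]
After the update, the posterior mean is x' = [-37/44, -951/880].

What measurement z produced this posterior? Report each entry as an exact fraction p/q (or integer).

x̄ = F·x = [12, 6]
P̄ = F·P·Fᵀ + Q = [40 24; 24 18]
S = H·P̄·Hᵀ + R = [109 86; 86 84]
K = P̄·Hᵀ·S⁻¹ = [-7/22 -15/44; -237/440 171/880]
x' − x̄ = [-565/44, -6231/880] = K·y
y = (KᵀK)⁻¹·Kᵀ·(x' − x̄) = [20, 19]
z = y + H·x̄ = [20, 19] + [-18, -18] = [2, 1]

z = [2, 1]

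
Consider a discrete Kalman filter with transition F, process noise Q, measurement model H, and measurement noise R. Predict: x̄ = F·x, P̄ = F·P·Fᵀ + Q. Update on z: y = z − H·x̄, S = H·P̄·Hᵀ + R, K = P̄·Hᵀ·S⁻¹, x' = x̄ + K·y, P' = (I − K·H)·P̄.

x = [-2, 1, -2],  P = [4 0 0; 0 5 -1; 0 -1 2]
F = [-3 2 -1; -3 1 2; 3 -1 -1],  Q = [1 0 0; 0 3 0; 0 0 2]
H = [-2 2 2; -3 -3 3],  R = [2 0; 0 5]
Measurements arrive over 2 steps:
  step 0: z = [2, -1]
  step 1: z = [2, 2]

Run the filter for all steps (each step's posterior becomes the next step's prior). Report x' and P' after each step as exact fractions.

step 0: x̄ = F·x = [10, 3, -5]
step 0: P̄ = F·P·Fᵀ + Q = [63 39 -43; 39 48 -42; -43 -42 43]
step 0: y = z − H·x̄ = [26, 53]
step 0: S = H·P̄·Hᵀ + R = [314 864; 864 3623]
step 0: K = P̄·Hᵀ·S⁻¹ = [-54821/195563 -10407/195563; 47625/195563 -32247/195563; -6476/195563 22272/195563]
step 0: x' = x̄ + K·y = [-21287/195563, 115848/195563, 34225/195563]
step 0: P' = (I − K·H)·P̄ = [447410/195563 -18738/195563 411327/195563; -18738/195563 50685/195563 -21798/195563; 411327/195563 -21798/195563 426649/195563]
step 1: x̄ = F·x = [261332/195563, 248159/195563, -213934/195563]
step 1: P̄ = F·P·Fᵀ + Q = [7631652/195563 2144029/195563 -3848255/195563; 2144029/195563 1459972/195563 -1275764/195563; -3848255/195563 -1275764/195563 2496020/195563]
step 1: y = z − H·x̄ = [845340/195563, 2561401/195563]
step 1: S = H·P̄·Hᵀ + R = [50169398/195563 98185260/195563; 98185260/195563 236091475/195563]
step 1: K = P̄·Hᵀ·S⁻¹ = [-202100254/1127116015 -555378024/5635580075; 52358465/225423203 -178762623/1127116015; 76056281/1127116015 387527721/5635580075]
step 1: x' = x̄ + K·y = [-4111235548/5635580075, 220515874/1127116015, 554495417/5635580075]
step 1: P' = (I − K·H)·P̄ = [7371787276/5635580075 -8487123/1127116015 6403721621/5635580075; -8487123/1127116015 55973003/225423203 -26559813/1127116015; 6403721621/5635580075 -26559813/1127116015 6916802091/5635580075]

step 0: x' = [-21287/195563, 115848/195563, 34225/195563], P' = [447410/195563 -18738/195563 411327/195563; -18738/195563 50685/195563 -21798/195563; 411327/195563 -21798/195563 426649/195563]
step 1: x' = [-4111235548/5635580075, 220515874/1127116015, 554495417/5635580075], P' = [7371787276/5635580075 -8487123/1127116015 6403721621/5635580075; -8487123/1127116015 55973003/225423203 -26559813/1127116015; 6403721621/5635580075 -26559813/1127116015 6916802091/5635580075]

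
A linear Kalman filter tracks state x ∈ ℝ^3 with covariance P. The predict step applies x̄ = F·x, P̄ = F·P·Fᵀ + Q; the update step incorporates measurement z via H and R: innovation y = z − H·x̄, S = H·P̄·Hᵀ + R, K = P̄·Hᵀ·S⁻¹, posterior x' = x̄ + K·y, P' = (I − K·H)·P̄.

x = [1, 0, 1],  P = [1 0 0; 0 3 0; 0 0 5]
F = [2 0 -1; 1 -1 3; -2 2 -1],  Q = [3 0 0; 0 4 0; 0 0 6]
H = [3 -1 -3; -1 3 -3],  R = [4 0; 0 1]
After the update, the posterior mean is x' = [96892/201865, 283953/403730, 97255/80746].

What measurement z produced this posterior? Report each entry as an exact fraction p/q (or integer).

z = [-3, -2]

x̄ = F·x = [1, 4, -3]
P̄ = F·P·Fᵀ + Q = [12 -13 1; -13 53 -23; 1 -23 27]
S = H·P̄·Hᵀ + R = [330 50; 50 1231]
K = P̄·Hᵀ·S⁻¹ = [29663/201865 -2012/40373; -40363/403730 8068/40373; -12031/80746 -4708/40373]
x' − x̄ = [-104973/201865, -1330967/403730, 339493/80746] = K·y
y = (KᵀK)⁻¹·Kᵀ·(x' − x̄) = [-11, -22]
z = y + H·x̄ = [-11, -22] + [8, 20] = [-3, -2]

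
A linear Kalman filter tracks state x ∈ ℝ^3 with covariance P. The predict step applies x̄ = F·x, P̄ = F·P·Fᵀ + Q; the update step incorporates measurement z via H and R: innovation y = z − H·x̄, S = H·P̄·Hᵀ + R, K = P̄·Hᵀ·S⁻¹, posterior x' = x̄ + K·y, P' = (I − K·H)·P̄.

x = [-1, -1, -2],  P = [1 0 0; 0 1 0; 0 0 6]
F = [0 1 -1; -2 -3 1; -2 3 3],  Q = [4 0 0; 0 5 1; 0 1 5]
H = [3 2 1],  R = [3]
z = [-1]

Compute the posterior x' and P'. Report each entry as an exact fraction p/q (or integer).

x' = [1, 279/128, -1061/128]
P' = [11 -9 -15; -9 1847/128 -133/128; -15 -133/128 6191/128]

x̄ = F·x = [1, 3, -7]
P̄ = F·P·Fᵀ + Q = [11 -9 -15; -9 24 14; -15 14 72]
y = z − H·x̄ = [-3]
S = H·P̄·Hᵀ + R = [128]
K = P̄·Hᵀ·S⁻¹ = [0; 35/128; 55/128]
x' = x̄ + K·y = [1, 279/128, -1061/128]
P' = (I − K·H)·P̄ = [11 -9 -15; -9 1847/128 -133/128; -15 -133/128 6191/128]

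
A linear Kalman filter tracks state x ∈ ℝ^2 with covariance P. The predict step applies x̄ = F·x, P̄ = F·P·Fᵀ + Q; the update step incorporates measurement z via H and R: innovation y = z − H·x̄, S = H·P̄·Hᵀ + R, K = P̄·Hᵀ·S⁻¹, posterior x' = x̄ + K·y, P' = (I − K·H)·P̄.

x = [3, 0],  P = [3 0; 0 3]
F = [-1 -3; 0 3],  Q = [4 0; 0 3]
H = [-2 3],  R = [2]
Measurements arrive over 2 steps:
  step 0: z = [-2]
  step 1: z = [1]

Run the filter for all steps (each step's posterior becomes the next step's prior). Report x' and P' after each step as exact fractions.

step 0: x' = [-251/183, -96/61], P' = [2687/732 141/61; 141/61 102/61]
step 1: x' = [-111315/210304, -5391/105152], P' = [1220425/420608 372861/210304; 372861/210304 136257/105152]

step 0: x̄ = F·x = [-3, 0]
step 0: P̄ = F·P·Fᵀ + Q = [34 -27; -27 30]
step 0: y = z − H·x̄ = [-8]
step 0: S = H·P̄·Hᵀ + R = [732]
step 0: K = P̄·Hᵀ·S⁻¹ = [-149/732; 12/61]
step 0: x' = x̄ + K·y = [-251/183, -96/61]
step 0: P' = (I − K·H)·P̄ = [2687/732 141/61; 141/61 102/61]
step 1: x̄ = F·x = [1115/183, -288/61]
step 1: P̄ = F·P·Fᵀ + Q = [26783/732 -1341/61; -1341/61 1101/61]
step 1: y = z − H·x̄ = [5005/183]
step 1: S = H·P̄·Hᵀ + R = [105152/183]
step 1: K = P̄·Hᵀ·S⁻¹ = [-50921/210304; 17955/105152]
step 1: x' = x̄ + K·y = [-111315/210304, -5391/105152]
step 1: P' = (I − K·H)·P̄ = [1220425/420608 372861/210304; 372861/210304 136257/105152]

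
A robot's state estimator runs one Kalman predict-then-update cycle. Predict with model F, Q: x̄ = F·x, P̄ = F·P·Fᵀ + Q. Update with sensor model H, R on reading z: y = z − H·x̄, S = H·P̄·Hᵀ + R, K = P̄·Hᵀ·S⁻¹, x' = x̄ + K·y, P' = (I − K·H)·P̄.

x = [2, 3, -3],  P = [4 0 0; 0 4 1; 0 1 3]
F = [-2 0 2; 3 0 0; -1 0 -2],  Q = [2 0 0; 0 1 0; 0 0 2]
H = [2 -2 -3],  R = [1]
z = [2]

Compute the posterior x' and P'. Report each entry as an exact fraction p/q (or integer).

x' = [250/527, -794/527, 360/527]
P' = [1410/527 -2328/527 2452/527; -2328/527 12103/527 -9592/527; 2452/527 -9592/527 8042/527]

x̄ = F·x = [-10, 6, 4]
P̄ = F·P·Fᵀ + Q = [30 -24 -4; -24 37 -12; -4 -12 18]
y = z − H·x̄ = [46]
S = H·P̄·Hᵀ + R = [527]
K = P̄·Hᵀ·S⁻¹ = [120/527; -86/527; -38/527]
x' = x̄ + K·y = [250/527, -794/527, 360/527]
P' = (I − K·H)·P̄ = [1410/527 -2328/527 2452/527; -2328/527 12103/527 -9592/527; 2452/527 -9592/527 8042/527]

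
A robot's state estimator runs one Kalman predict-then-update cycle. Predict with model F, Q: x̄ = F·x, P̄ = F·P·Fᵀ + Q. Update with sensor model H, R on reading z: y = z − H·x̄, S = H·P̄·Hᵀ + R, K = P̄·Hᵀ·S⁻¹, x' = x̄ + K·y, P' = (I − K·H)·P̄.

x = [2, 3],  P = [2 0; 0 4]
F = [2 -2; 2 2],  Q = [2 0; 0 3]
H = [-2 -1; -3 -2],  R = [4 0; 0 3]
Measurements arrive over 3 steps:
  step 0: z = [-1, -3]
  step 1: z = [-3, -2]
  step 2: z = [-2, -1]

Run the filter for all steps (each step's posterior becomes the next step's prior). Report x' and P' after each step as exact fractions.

step 0: x' = [-6612/1931, 13359/1931], P' = [12434/1931 -19236/1931; -19236/1931 30948/1931]
step 1: x' = [-664746/1498609, 443197/214087], P' = [32914198/13487481 -2218172/642261; -2218172/642261 1165300/214087]
step 2: x' = [-3856104128/5079749877, 23633695066/11852749713], P' = [11592426302/5079749877 -5449540756/1693249959; -5449540756/1693249959 20123517284/3950916571]

step 0: x̄ = F·x = [-2, 10]
step 0: P̄ = F·P·Fᵀ + Q = [26 -8; -8 27]
step 0: y = z − H·x̄ = [5, 11]
step 0: S = H·P̄·Hᵀ + R = [103 154; 154 249]
step 0: K = P̄·Hᵀ·S⁻¹ = [-1408/1931 390/1931; 1881/1931 -1396/1931]
step 0: x' = x̄ + K·y = [-6612/1931, 13359/1931]
step 0: P' = (I − K·H)·P̄ = [12434/1931 -19236/1931; -19236/1931 30948/1931]
step 1: x̄ = F·x = [-39942/1931, 13494/1931]
step 1: P̄ = F·P·Fᵀ + Q = [331278/1931 -74056/1931; -74056/1931 25433/1931]
step 1: y = z − H·x̄ = [-72183/1931, -96700/1931]
step 1: S = H·P̄·Hᵀ + R = [1062045/1931 1520142/1931; 1520142/1931 2200355/1931]
step 1: K = P̄·Hᵀ·S⁻¹ = [-4811696/13487481 -619930/4495827; 235111/642261 -37476/214087]
step 1: x' = x̄ + K·y = [-664746/1498609, 443197/214087]
step 1: P' = (I − K·H)·P̄ = [32914198/13487481 -2218172/642261; -2218172/642261 1165300/214087]
step 2: x̄ = F·x = [-7534250/1498609, 4875266/1498609]
step 2: P̄ = F·P·Fᵀ + Q = [824940250/13487481 -161998808/13487481; -161998808/13487481 93121939/13487481]
step 2: y = z − H·x̄ = [-13190452/1498609, -14350827/1498609]
step 2: S = H·P̄·Hᵀ + R = [310981959/1498609 444654858/1498609; 444654858/1498609 5893426753/13487481]
step 2: K = P̄·Hᵀ·S⁻¹ = [-1709057584/5079749877 -77038310/564416653; 3980754683/11852749713 -700083092/3950916571]
step 2: x' = x̄ + K·y = [-3856104128/5079749877, 23633695066/11852749713]
step 2: P' = (I − K·H)·P̄ = [11592426302/5079749877 -5449540756/1693249959; -5449540756/1693249959 20123517284/3950916571]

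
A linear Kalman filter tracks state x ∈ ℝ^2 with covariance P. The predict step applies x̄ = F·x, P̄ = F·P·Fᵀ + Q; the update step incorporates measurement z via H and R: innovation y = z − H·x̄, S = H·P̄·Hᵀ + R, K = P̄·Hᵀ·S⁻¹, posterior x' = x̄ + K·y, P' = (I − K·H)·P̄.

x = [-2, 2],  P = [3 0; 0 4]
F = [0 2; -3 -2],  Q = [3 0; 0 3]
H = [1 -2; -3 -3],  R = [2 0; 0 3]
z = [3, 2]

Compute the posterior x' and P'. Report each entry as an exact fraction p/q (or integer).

x̄ = F·x = [4, 2]
P̄ = F·P·Fᵀ + Q = [19 -16; -16 46]
y = z − H·x̄ = [3, 20]
S = H·P̄·Hᵀ + R = [269 171; 171 300]
K = P̄·Hᵀ·S⁻¹ = [5613/17153 -3714/17153; -5670/17153 -1914/17153]
x' = x̄ + K·y = [11171/17153, -20984/17153]
P' = (I − K·H)·P̄ = [6218/17153 -2504/17153; -2504/17153 4418/17153]

x' = [11171/17153, -20984/17153]
P' = [6218/17153 -2504/17153; -2504/17153 4418/17153]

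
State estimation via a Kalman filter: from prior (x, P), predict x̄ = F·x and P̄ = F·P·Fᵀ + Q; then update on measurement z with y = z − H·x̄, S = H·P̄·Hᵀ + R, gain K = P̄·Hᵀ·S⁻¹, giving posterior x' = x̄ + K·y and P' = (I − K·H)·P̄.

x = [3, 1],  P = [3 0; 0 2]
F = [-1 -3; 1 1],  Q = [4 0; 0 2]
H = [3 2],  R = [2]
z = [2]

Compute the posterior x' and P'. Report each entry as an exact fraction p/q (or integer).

x̄ = F·x = [-6, 4]
P̄ = F·P·Fᵀ + Q = [25 -9; -9 7]
y = z − H·x̄ = [12]
S = H·P̄·Hᵀ + R = [147]
K = P̄·Hᵀ·S⁻¹ = [19/49; -13/147]
x' = x̄ + K·y = [-66/49, 144/49]
P' = (I − K·H)·P̄ = [142/49 -194/49; -194/49 860/147]

x' = [-66/49, 144/49]
P' = [142/49 -194/49; -194/49 860/147]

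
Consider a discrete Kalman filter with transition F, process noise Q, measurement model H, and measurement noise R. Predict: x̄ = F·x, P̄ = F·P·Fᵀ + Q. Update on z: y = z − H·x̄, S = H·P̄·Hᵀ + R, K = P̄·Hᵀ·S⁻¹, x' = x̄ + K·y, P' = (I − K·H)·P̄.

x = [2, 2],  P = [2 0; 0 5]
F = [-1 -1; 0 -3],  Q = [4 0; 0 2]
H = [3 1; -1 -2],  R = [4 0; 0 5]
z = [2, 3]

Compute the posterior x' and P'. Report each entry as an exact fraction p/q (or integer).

x̄ = F·x = [-4, -6]
P̄ = F·P·Fᵀ + Q = [11 15; 15 47]
y = z − H·x̄ = [20, -13]
S = H·P̄·Hᵀ + R = [240 -232; -232 264]
K = P̄·Hᵀ·S⁻¹ = [395/1192 81/596; -125/1192 -301/596]
x' = x̄ + K·y = [513/596, -913/596]
P' = (I − K·H)·P̄ = [397/596 -401/596; -401/596 953/596]

x' = [513/596, -913/596]
P' = [397/596 -401/596; -401/596 953/596]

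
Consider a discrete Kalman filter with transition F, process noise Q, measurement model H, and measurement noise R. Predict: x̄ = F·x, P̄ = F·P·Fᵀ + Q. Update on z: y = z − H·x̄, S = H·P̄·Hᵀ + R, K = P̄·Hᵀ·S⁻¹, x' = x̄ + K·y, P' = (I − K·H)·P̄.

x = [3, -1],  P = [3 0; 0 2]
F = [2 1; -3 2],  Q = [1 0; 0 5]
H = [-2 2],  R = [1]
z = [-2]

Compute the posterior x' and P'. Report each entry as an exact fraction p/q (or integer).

x̄ = F·x = [5, -11]
P̄ = F·P·Fᵀ + Q = [15 -14; -14 40]
y = z − H·x̄ = [30]
S = H·P̄·Hᵀ + R = [333]
K = P̄·Hᵀ·S⁻¹ = [-58/333; 12/37]
x' = x̄ + K·y = [-25/111, -47/37]
P' = (I − K·H)·P̄ = [1631/333 178/37; 178/37 184/37]

x' = [-25/111, -47/37]
P' = [1631/333 178/37; 178/37 184/37]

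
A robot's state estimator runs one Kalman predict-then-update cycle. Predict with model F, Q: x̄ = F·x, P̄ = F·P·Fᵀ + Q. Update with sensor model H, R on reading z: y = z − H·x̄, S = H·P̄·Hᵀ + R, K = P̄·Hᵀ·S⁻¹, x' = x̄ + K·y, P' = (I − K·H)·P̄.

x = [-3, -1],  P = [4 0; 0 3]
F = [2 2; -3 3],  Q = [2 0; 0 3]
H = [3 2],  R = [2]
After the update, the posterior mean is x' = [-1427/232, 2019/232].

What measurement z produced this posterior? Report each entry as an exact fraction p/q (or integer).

x̄ = F·x = [-8, 6]
P̄ = F·P·Fᵀ + Q = [30 -6; -6 66]
S = H·P̄·Hᵀ + R = [464]
K = P̄·Hᵀ·S⁻¹ = [39/232; 57/232]
x' − x̄ = [429/232, 627/232] = K·y
y = (KᵀK)⁻¹·Kᵀ·(x' − x̄) = [11]
z = y + H·x̄ = [11] + [-12] = [-1]

z = [-1]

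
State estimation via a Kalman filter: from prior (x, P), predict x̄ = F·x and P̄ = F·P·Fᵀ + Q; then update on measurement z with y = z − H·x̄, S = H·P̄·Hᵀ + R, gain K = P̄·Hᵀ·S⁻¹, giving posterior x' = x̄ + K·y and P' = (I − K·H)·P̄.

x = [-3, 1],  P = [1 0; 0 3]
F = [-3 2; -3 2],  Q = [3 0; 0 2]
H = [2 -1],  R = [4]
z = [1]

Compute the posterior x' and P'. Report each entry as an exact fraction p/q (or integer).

x̄ = F·x = [11, 11]
P̄ = F·P·Fᵀ + Q = [24 21; 21 23]
y = z − H·x̄ = [-10]
S = H·P̄·Hᵀ + R = [39]
K = P̄·Hᵀ·S⁻¹ = [9/13; 19/39]
x' = x̄ + K·y = [53/13, 239/39]
P' = (I − K·H)·P̄ = [69/13 102/13; 102/13 536/39]

x' = [53/13, 239/39]
P' = [69/13 102/13; 102/13 536/39]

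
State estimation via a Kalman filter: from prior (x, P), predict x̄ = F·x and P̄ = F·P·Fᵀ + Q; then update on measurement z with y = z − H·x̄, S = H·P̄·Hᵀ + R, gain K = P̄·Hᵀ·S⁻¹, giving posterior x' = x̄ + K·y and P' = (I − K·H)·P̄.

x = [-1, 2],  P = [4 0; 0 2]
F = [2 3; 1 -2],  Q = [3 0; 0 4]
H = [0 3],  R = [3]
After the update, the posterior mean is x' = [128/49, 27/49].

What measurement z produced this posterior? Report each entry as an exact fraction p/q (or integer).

x̄ = F·x = [4, -5]
P̄ = F·P·Fᵀ + Q = [37 -4; -4 16]
S = H·P̄·Hᵀ + R = [147]
K = P̄·Hᵀ·S⁻¹ = [-4/49; 16/49]
x' − x̄ = [-68/49, 272/49] = K·y
y = (KᵀK)⁻¹·Kᵀ·(x' − x̄) = [17]
z = y + H·x̄ = [17] + [-15] = [2]

z = [2]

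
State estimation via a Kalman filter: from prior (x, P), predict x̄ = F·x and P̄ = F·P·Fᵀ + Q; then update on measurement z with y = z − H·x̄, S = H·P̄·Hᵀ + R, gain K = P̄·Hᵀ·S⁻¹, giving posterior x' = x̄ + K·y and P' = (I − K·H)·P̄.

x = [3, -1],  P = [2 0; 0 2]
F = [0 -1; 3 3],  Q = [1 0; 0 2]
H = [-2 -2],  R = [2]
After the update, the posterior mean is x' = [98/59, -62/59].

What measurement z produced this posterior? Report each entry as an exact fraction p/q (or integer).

x̄ = F·x = [1, 6]
P̄ = F·P·Fᵀ + Q = [3 -6; -6 38]
S = H·P̄·Hᵀ + R = [118]
K = P̄·Hᵀ·S⁻¹ = [3/59; -32/59]
x' − x̄ = [39/59, -416/59] = K·y
y = (KᵀK)⁻¹·Kᵀ·(x' − x̄) = [13]
z = y + H·x̄ = [13] + [-14] = [-1]

z = [-1]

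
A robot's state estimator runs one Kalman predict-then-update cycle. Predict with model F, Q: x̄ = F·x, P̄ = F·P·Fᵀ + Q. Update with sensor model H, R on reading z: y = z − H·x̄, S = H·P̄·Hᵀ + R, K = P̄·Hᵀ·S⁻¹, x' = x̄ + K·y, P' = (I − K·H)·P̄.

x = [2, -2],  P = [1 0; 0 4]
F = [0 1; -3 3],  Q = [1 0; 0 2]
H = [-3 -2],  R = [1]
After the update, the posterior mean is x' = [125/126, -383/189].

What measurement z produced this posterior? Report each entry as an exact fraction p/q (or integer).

z = [1]

x̄ = F·x = [-2, -12]
P̄ = F·P·Fᵀ + Q = [5 12; 12 47]
S = H·P̄·Hᵀ + R = [378]
K = P̄·Hᵀ·S⁻¹ = [-13/126; -65/189]
x' − x̄ = [377/126, 1885/189] = K·y
y = (KᵀK)⁻¹·Kᵀ·(x' − x̄) = [-29]
z = y + H·x̄ = [-29] + [30] = [1]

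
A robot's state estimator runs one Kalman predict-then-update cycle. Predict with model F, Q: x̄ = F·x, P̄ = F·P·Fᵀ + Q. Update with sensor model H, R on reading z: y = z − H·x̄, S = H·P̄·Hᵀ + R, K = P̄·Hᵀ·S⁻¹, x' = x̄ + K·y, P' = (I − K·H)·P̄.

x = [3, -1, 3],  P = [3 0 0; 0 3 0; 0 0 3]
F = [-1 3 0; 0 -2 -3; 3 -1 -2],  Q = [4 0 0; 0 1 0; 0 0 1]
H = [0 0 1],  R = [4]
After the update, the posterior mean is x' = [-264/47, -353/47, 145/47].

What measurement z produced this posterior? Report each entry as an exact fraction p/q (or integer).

z = [3]

x̄ = F·x = [-6, -7, 4]
P̄ = F·P·Fᵀ + Q = [34 -18 -18; -18 40 24; -18 24 43]
S = H·P̄·Hᵀ + R = [47]
K = P̄·Hᵀ·S⁻¹ = [-18/47; 24/47; 43/47]
x' − x̄ = [18/47, -24/47, -43/47] = K·y
y = (KᵀK)⁻¹·Kᵀ·(x' − x̄) = [-1]
z = y + H·x̄ = [-1] + [4] = [3]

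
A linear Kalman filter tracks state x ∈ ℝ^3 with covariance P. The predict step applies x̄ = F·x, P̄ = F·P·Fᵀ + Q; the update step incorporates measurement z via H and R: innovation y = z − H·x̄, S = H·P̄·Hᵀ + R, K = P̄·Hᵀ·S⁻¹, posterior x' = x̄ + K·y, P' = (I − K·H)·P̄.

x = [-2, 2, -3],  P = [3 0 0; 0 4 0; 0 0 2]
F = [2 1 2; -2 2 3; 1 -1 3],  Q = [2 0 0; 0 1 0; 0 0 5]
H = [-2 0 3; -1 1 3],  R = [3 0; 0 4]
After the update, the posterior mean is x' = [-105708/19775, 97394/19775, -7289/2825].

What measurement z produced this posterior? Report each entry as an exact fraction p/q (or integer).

z = [3, 3]

x̄ = F·x = [-8, -1, -13]
P̄ = F·P·Fᵀ + Q = [26 8 14; 8 47 4; 14 4 30]
S = H·P̄·Hᵀ + R = [209 192; 192 271]
K = P̄·Hᵀ·S⁻¹ = [-7318/19775 6936/19775; -10876/19775 11427/19775; 206/2825 688/2825]
x' − x̄ = [52492/19775, 117169/19775, 29436/2825] = K·y
y = (KᵀK)⁻¹·Kᵀ·(x' − x̄) = [26, 35]
z = y + H·x̄ = [26, 35] + [-23, -32] = [3, 3]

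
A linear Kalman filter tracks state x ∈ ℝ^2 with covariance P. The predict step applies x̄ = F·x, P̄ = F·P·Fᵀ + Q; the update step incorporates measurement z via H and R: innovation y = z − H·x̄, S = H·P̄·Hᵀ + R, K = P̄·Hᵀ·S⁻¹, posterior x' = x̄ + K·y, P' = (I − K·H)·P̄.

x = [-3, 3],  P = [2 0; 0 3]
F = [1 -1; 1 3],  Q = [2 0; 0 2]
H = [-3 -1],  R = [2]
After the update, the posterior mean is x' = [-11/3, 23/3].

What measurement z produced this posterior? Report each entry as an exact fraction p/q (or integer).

x̄ = F·x = [-6, 6]
P̄ = F·P·Fᵀ + Q = [7 -7; -7 31]
S = H·P̄·Hᵀ + R = [54]
K = P̄·Hᵀ·S⁻¹ = [-7/27; -5/27]
x' − x̄ = [7/3, 5/3] = K·y
y = (KᵀK)⁻¹·Kᵀ·(x' − x̄) = [-9]
z = y + H·x̄ = [-9] + [12] = [3]

z = [3]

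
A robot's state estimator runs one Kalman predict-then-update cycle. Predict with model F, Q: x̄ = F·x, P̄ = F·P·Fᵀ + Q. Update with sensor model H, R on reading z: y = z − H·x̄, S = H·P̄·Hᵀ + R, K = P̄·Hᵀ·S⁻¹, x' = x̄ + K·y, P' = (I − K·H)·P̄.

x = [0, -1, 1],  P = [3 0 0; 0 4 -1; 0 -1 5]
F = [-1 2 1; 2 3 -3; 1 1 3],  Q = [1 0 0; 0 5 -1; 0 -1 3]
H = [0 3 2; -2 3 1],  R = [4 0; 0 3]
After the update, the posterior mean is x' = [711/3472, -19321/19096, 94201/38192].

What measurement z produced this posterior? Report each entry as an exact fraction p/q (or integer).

z = [2, -1]

x̄ = F·x = [-1, -6, 2]
P̄ = F·P·Fᵀ + Q = [21 6 13; 6 116 -34; 13 -34 49]
S = H·P̄·Hᵀ + R = [836 748; 748 852]
K = P̄·Hᵀ·S⁻¹ = [1039/3472 -957/3472; 1583/19096 489/1736; 13921/38192 -1433/3472]
x' − x̄ = [4183/3472, 95255/19096, 17817/38192] = K·y
y = (KᵀK)⁻¹·Kᵀ·(x' − x̄) = [16, 13]
z = y + H·x̄ = [16, 13] + [-14, -14] = [2, -1]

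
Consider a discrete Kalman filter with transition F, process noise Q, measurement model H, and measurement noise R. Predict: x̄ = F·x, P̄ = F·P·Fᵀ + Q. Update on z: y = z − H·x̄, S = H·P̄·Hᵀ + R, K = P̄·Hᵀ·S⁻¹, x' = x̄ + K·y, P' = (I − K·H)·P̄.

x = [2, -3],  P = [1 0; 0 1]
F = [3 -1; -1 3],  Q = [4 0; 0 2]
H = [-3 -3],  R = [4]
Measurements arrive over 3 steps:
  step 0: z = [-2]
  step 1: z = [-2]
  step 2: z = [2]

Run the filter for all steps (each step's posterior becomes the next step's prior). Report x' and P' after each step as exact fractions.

step 0: x̄ = F·x = [9, -11]
step 0: P̄ = F·P·Fᵀ + Q = [14 -6; -6 12]
step 0: y = z − H·x̄ = [-8]
step 0: S = H·P̄·Hᵀ + R = [130]
step 0: K = P̄·Hᵀ·S⁻¹ = [-12/65; -9/65]
step 0: x' = x̄ + K·y = [681/65, -643/65]
step 0: P' = (I − K·H)·P̄ = [622/65 -606/65; -606/65 618/65]
step 1: x̄ = F·x = [2686/65, -522/13]
step 1: P̄ = F·P·Fᵀ + Q = [10112/65 -1956/13; -1956/13 1990/13]
step 1: y = z − H·x̄ = [98/65]
step 1: S = H·P̄·Hᵀ + R = [4778/65]
step 1: K = P̄·Hᵀ·S⁻¹ = [-498/2389; -255/2389]
step 1: x' = x̄ + K·y = [97970/2389, -96312/2389]
step 1: P' = (I − K·H)·P̄ = [364024/2389 -363360/2389; -363360/2389 363700/2389]
step 2: x̄ = F·x = [390222/2389, -386906/2389]
step 2: P̄ = F·P·Fᵀ + Q = [5829632/2389 -5816772/2389; -5816772/2389 5822262/2389]
step 2: y = z − H·x̄ = [14726/2389]
step 2: S = H·P̄·Hᵀ + R = [174706/2389]
step 2: K = P̄·Hᵀ·S⁻¹ = [-19290/87353; -8235/87353]
step 2: x' = x̄ + K·y = [14149434/87353, -14197852/87353]
step 2: P' = (I − K·H)·P̄ = [212847064/87353 -212821344/87353; -212821344/87353 212832324/87353]

step 0: x' = [681/65, -643/65], P' = [622/65 -606/65; -606/65 618/65]
step 1: x' = [97970/2389, -96312/2389], P' = [364024/2389 -363360/2389; -363360/2389 363700/2389]
step 2: x' = [14149434/87353, -14197852/87353], P' = [212847064/87353 -212821344/87353; -212821344/87353 212832324/87353]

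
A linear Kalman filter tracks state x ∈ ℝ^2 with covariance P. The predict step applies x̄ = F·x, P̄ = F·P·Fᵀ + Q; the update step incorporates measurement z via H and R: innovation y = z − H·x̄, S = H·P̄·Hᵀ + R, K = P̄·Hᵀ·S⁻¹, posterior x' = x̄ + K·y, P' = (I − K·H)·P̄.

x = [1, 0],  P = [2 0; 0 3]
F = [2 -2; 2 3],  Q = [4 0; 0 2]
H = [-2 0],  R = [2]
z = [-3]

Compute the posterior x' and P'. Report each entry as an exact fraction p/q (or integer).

x' = [74/49, 108/49]
P' = [24/49 -10/49; -10/49 1613/49]

x̄ = F·x = [2, 2]
P̄ = F·P·Fᵀ + Q = [24 -10; -10 37]
y = z − H·x̄ = [1]
S = H·P̄·Hᵀ + R = [98]
K = P̄·Hᵀ·S⁻¹ = [-24/49; 10/49]
x' = x̄ + K·y = [74/49, 108/49]
P' = (I − K·H)·P̄ = [24/49 -10/49; -10/49 1613/49]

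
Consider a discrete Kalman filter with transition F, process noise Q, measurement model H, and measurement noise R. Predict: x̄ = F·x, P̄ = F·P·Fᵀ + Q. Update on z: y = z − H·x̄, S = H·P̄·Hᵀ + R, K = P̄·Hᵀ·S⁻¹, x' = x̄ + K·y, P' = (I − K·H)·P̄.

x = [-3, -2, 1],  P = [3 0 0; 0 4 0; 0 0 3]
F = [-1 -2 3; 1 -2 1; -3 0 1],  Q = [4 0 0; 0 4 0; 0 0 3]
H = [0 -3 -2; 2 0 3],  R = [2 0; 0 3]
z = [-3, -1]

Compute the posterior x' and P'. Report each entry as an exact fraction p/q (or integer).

x' = [-6661/11354, 10219/11354, 3085/22708]
P' = [62823/5677 28311/5677 -82503/11354; 28311/5677 14811/5677 -39657/11354; -82503/11354 -39657/11354 57909/11354]

x̄ = F·x = [10, 2, 10]
P̄ = F·P·Fᵀ + Q = [50 22 18; 22 26 -6; 18 -6 33]
y = z − H·x̄ = [23, -51]
S = H·P̄·Hᵀ + R = [296 -348; -348 716]
K = P̄·Hᵀ·S⁻¹ = [-1215/5677 1261/11354; -2388/5677 -1909/11354; 3153/22708 2907/11354]
x' = x̄ + K·y = [-6661/11354, 10219/11354, 3085/22708]
P' = (I − K·H)·P̄ = [62823/5677 28311/5677 -82503/11354; 28311/5677 14811/5677 -39657/11354; -82503/11354 -39657/11354 57909/11354]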